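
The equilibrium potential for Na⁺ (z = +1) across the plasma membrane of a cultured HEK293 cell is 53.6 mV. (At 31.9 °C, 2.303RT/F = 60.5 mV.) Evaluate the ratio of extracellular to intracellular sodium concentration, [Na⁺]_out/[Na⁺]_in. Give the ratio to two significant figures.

log₁₀([out]/[in]) = E·z/(60.5) = 53.6 × 1 / 60.5 = 0.8860
[out]/[in] = 10^(0.8860) = 7.69

7.7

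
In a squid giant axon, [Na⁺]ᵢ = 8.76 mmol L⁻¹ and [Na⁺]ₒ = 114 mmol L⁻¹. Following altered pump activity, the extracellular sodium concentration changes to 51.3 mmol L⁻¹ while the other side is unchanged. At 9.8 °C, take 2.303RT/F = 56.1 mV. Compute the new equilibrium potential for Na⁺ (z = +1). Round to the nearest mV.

After the shift: [Na⁺]_out = 51.3, [Na⁺]_in = 8.76 mmol L⁻¹.
E_new = (56.1/1)·log₁₀(51.3/8.76) = 56.10 · (0.7676) = 43.06 mV

43 mV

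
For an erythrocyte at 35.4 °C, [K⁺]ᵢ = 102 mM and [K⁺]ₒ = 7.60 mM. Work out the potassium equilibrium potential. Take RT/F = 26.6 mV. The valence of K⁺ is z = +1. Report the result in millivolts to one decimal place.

E = (26.6/z) · ln([K⁺]_out/[K⁺]_in) with z = +1.
= (26.6/1) · ln(7.60/102) = 26.60 · ln(0.07451)
= 26.60 · (-2.5968) = -69.08 mV

-69.1 mV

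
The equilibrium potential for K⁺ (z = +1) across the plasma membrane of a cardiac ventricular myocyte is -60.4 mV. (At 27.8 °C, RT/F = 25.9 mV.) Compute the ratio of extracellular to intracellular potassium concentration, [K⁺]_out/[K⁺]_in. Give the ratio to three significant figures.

0.0971

ln([out]/[in]) = E·z/(25.9) = -60.4 × 1 / 25.9 = -2.3320
[out]/[in] = e^(-2.3320) = 0.0971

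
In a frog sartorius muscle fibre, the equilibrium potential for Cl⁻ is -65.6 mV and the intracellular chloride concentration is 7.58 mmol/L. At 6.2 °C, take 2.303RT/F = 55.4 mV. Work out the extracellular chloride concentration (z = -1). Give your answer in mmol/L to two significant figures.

120 mmol/L

Nernst: E = (55.4/-1) · log₁₀([out]/[in]), so log₁₀([out]/[in]) = -65.6 × -1 / 55.4 = 1.1841.
[out]/[in] = 10^(1.1841) = 15.28.
[out] = 15.28 × 7.58 = 115.8 mmol/L.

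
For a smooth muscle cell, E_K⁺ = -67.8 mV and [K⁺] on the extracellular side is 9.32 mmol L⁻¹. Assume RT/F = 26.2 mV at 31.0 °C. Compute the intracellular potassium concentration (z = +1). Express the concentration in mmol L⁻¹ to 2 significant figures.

Nernst: E = (26.2/1) · ln([out]/[in]), so ln([out]/[in]) = -67.8 × 1 / 26.2 = -2.5878.
[out]/[in] = e^(-2.5878) = 0.07519.
[in] = 9.32 / 0.07519 = 124 mmol L⁻¹.

120 mmol L⁻¹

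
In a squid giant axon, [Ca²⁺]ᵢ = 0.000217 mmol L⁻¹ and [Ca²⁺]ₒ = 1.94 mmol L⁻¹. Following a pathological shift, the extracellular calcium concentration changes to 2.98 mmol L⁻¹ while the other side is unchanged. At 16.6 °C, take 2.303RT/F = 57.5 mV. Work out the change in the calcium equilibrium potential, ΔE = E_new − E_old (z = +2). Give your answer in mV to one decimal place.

5.4 mV

E_old = (57.5/2)·log₁₀(1.94/0.000217) = 113.60 mV
E_new = (57.5/2)·log₁₀(2.98/0.000217) = 118.96 mV
ΔE = 118.96 − (113.60) = 5.36 mV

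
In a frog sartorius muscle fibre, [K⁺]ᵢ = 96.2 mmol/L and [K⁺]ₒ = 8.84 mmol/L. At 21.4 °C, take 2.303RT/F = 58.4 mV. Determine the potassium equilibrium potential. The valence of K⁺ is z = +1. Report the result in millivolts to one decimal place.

E = (58.4/z) · log₁₀([K⁺]_out/[K⁺]_in) with z = +1.
= (58.4/1) · log₁₀(8.84/96.2) = 58.40 · log₁₀(0.09189)
= 58.40 · (-1.0367) = -60.54 mV

-60.5 mV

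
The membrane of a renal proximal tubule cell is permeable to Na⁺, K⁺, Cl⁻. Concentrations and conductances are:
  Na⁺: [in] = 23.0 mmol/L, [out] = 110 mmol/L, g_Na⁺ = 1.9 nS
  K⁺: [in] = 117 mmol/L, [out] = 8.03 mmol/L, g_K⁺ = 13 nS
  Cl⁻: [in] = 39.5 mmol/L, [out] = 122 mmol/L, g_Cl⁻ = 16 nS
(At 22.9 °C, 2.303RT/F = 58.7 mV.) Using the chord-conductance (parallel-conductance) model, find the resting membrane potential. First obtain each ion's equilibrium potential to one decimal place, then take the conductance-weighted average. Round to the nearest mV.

-41 mV

E_Na⁺ = (58.7/1)·log₁₀(110/23.0) = 39.9 mV
E_K⁺ = (58.7/1)·log₁₀(8.03/117) = -68.3 mV
E_Cl⁻ = (58.7/-1)·log₁₀(122/39.5) = -28.7 mV
Vm = (Σ gᵢEᵢ)/(Σ gᵢ) = (1.9·39.9 + 13·-68.3 + 16·-28.7) / (1.9 + 13 + 16)
= -1271.29 / 30.9 = -41.14 mV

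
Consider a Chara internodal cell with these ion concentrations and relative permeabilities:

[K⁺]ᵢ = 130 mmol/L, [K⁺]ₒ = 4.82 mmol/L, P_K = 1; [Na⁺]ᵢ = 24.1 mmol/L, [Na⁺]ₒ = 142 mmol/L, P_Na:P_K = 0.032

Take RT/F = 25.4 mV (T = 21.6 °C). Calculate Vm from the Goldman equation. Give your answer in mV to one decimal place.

-67.0 mV

Vm = 25.4 · ln[(Σ P·[cation]ₒ + Σ P·[anion]ᵢ) / (Σ P·[cation]ᵢ + Σ P·[anion]ₒ)]
Numerator = 1×4.82 + 0.032×142 = 9.364
Denominator = 1×130 + 0.032×24.1 = 130.8
Vm = 25.4 · ln(0.071606) = 25.4 × (-2.6366) = -66.97 mV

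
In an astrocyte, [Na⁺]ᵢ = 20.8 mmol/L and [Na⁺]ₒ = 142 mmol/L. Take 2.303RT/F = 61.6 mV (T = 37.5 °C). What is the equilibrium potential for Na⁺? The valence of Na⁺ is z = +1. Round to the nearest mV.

51 mV

E = (61.6/z) · log₁₀([Na⁺]_out/[Na⁺]_in) with z = +1.
= (61.6/1) · log₁₀(142/20.8) = 61.60 · log₁₀(6.827)
= 61.60 · (0.8342) = 51.39 mV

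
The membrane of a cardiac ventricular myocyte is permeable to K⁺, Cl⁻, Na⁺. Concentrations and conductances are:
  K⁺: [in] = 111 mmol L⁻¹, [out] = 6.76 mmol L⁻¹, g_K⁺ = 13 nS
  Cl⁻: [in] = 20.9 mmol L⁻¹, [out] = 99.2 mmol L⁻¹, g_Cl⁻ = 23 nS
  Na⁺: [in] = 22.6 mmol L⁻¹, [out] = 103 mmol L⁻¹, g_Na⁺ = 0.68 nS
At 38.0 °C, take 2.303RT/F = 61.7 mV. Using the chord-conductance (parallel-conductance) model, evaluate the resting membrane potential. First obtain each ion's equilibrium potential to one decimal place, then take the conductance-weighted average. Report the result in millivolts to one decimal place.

E_K⁺ = (61.7/1)·log₁₀(6.76/111) = -75.0 mV
E_Cl⁻ = (61.7/-1)·log₁₀(99.2/20.9) = -41.7 mV
E_Na⁺ = (61.7/1)·log₁₀(103/22.6) = 40.6 mV
Vm = (Σ gᵢEᵢ)/(Σ gᵢ) = (13·-75.0 + 23·-41.7 + 0.68·40.6) / (13 + 23 + 0.68)
= -1906.49 / 36.68 = -51.98 mV

-52.0 mV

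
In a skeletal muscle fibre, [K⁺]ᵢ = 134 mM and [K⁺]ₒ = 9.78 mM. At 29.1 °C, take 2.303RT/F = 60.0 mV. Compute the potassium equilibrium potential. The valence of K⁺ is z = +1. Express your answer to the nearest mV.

E = (60.0/z) · log₁₀([K⁺]_out/[K⁺]_in) with z = +1.
= (60.0/1) · log₁₀(9.78/134) = 60.00 · log₁₀(0.07299)
= 60.00 · (-1.1368) = -68.21 mV

-68 mV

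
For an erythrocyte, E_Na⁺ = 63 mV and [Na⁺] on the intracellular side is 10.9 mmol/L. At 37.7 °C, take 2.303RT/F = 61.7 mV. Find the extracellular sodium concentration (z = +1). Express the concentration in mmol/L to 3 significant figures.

Nernst: E = (61.7/1) · log₁₀([out]/[in]), so log₁₀([out]/[in]) = 63.0 × 1 / 61.7 = 1.0211.
[out]/[in] = 10^(1.0211) = 10.5.
[out] = 10.5 × 10.9 = 114.4 mmol/L.

114 mmol/L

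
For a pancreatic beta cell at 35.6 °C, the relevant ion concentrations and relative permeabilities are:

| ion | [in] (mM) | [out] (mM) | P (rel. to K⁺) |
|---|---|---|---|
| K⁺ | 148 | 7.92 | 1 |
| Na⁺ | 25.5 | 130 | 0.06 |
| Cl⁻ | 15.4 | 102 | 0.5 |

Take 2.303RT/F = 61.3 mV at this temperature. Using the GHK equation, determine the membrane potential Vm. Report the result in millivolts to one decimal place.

-57.2 mV

Vm = 61.3 · log₁₀[(Σ P·[cation]ₒ + Σ P·[anion]ᵢ) / (Σ P·[cation]ᵢ + Σ P·[anion]ₒ)]
Numerator = 1×7.92 + 0.06×130 + 0.5×15.4 = 23.42
Denominator = 1×148 + 0.06×25.5 + 0.5×102 = 200.5
Vm = 61.3 · log₁₀(0.11679) = 61.3 × (-0.9326) = -57.17 mV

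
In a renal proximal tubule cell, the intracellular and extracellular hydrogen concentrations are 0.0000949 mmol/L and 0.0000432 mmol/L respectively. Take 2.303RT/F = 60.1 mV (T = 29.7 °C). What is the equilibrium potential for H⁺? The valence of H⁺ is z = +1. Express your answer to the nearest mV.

E = (60.1/z) · log₁₀([H⁺]_out/[H⁺]_in) with z = +1.
= (60.1/1) · log₁₀(0.0000432/0.0000949) = 60.10 · log₁₀(0.4552)
= 60.10 · (-0.3418) = -20.54 mV

-21 mV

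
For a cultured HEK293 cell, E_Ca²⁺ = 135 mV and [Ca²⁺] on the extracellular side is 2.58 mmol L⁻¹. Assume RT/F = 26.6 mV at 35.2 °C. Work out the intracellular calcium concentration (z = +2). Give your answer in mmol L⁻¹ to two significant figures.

Nernst: E = (26.6/2) · ln([out]/[in]), so ln([out]/[in]) = 135.0 × 2 / 26.6 = 10.1504.
[out]/[in] = e^(10.1504) = 2.56e+04.
[in] = 2.58 / 2.56e+04 = 0.0001008 mmol L⁻¹.

0.00010 mmol L⁻¹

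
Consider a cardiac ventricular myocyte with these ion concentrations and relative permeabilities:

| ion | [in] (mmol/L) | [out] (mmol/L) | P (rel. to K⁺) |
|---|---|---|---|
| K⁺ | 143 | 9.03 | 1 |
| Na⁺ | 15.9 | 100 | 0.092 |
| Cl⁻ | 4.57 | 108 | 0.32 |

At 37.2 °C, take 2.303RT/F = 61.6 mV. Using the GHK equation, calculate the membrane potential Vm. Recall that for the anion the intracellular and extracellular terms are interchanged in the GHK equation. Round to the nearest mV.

-59 mV

Vm = 61.6 · log₁₀[(Σ P·[cation]ₒ + Σ P·[anion]ᵢ) / (Σ P·[cation]ᵢ + Σ P·[anion]ₒ)]
Numerator = 1×9.03 + 0.092×100 + 0.32×4.57 = 19.69
Denominator = 1×143 + 0.092×15.9 + 0.32×108 = 179
Vm = 61.6 · log₁₀(0.11) = 61.6 × (-0.9586) = -59.05 mV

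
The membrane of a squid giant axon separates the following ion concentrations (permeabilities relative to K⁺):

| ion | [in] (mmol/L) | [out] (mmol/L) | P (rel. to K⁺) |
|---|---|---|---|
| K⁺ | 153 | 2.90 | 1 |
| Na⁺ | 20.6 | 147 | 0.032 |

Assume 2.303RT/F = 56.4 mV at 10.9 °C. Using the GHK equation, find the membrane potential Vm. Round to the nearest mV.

-74 mV

Vm = 56.4 · log₁₀[(Σ P·[cation]ₒ + Σ P·[anion]ᵢ) / (Σ P·[cation]ᵢ + Σ P·[anion]ₒ)]
Numerator = 1×2.90 + 0.032×147 = 7.604
Denominator = 1×153 + 0.032×20.6 = 153.7
Vm = 56.4 · log₁₀(0.049486) = 56.4 × (-1.3055) = -73.63 mV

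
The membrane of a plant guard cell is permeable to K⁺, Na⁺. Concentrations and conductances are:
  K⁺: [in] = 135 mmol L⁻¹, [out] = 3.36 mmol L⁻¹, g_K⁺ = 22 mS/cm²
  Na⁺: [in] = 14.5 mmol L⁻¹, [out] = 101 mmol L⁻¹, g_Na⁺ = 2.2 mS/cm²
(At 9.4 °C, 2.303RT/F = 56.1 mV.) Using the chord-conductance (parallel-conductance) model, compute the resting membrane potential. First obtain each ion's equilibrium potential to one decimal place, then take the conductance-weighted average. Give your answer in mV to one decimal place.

-77.5 mV

E_K⁺ = (56.1/1)·log₁₀(3.36/135) = -90.0 mV
E_Na⁺ = (56.1/1)·log₁₀(101/14.5) = 47.3 mV
Vm = (Σ gᵢEᵢ)/(Σ gᵢ) = (22·-90.0 + 2.2·47.3) / (22 + 2.2)
= -1875.94 / 24.2 = -77.52 mV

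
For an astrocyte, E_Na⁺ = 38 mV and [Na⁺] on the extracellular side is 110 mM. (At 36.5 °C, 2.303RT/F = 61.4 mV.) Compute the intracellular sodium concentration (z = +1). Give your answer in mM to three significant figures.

26.5 mM

Nernst: E = (61.4/1) · log₁₀([out]/[in]), so log₁₀([out]/[in]) = 38.0 × 1 / 61.4 = 0.6189.
[out]/[in] = 10^(0.6189) = 4.158.
[in] = 110 / 4.158 = 26.45 mM.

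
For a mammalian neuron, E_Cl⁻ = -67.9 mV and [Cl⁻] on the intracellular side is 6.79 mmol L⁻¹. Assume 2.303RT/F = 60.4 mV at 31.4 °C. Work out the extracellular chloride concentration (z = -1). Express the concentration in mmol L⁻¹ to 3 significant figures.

90.4 mmol L⁻¹

Nernst: E = (60.4/-1) · log₁₀([out]/[in]), so log₁₀([out]/[in]) = -67.9 × -1 / 60.4 = 1.1242.
[out]/[in] = 10^(1.1242) = 13.31.
[out] = 13.31 × 6.79 = 90.37 mmol L⁻¹.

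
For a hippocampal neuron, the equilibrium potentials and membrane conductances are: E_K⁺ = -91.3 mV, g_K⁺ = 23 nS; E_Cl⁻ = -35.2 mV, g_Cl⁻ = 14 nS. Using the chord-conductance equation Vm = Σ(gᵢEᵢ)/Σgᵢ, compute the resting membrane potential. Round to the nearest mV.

-70 mV

Σ gᵢEᵢ = 23·(-91.3) + 14·(-35.2) = -2592.70
Σ gᵢ = 23 + 14 = 37
Vm = -2592.70 / 37 = -70.07 mV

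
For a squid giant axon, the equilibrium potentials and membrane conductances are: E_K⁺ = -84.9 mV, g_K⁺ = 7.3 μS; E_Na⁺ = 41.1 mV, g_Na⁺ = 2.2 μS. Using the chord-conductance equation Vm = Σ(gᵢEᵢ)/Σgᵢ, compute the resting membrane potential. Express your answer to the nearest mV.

Σ gᵢEᵢ = 7.3·(-84.9) + 2.2·(41.1) = -529.35
Σ gᵢ = 7.3 + 2.2 = 9.5
Vm = -529.35 / 9.5 = -55.72 mV

-56 mV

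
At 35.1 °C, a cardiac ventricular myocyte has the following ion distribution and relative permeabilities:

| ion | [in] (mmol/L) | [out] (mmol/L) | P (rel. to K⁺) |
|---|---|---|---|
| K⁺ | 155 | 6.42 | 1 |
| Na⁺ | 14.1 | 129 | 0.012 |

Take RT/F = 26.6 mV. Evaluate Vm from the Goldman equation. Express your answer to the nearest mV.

-79 mV

Vm = 26.6 · ln[(Σ P·[cation]ₒ + Σ P·[anion]ᵢ) / (Σ P·[cation]ᵢ + Σ P·[anion]ₒ)]
Numerator = 1×6.42 + 0.012×129 = 7.968
Denominator = 1×155 + 0.012×14.1 = 155.2
Vm = 26.6 · ln(0.05135) = 26.6 × (-2.9691) = -78.98 mV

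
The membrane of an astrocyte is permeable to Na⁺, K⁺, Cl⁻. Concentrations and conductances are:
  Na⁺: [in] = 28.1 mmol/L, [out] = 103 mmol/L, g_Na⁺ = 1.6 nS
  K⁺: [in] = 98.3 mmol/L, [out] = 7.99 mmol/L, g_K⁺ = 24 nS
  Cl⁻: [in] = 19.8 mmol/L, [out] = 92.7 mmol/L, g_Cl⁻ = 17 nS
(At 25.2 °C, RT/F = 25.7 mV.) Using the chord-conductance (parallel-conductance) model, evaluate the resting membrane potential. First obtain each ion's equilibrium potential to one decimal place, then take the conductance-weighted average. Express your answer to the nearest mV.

E_Na⁺ = (25.7/1)·ln(103/28.1) = 33.4 mV
E_K⁺ = (25.7/1)·ln(7.99/98.3) = -64.5 mV
E_Cl⁻ = (25.7/-1)·ln(92.7/19.8) = -39.7 mV
Vm = (Σ gᵢEᵢ)/(Σ gᵢ) = (1.6·33.4 + 24·-64.5 + 17·-39.7) / (1.6 + 24 + 17)
= -2169.46 / 42.6 = -50.93 mV

-51 mV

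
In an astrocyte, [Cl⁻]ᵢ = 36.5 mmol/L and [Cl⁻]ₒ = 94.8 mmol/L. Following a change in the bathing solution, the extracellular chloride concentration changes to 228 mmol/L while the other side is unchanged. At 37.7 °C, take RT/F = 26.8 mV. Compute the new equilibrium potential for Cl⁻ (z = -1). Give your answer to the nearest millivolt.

After the shift: [Cl⁻]_out = 228, [Cl⁻]_in = 36.5 mmol/L.
E_new = (26.8/-1)·ln(228/36.5) = -26.80 · (1.8320) = -49.10 mV

-49 mV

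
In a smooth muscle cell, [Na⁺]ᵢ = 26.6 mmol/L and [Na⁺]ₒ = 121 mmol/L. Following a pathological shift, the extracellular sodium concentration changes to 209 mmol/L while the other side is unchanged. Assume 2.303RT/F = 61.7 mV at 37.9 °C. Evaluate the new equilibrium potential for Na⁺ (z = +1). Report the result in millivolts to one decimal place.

After the shift: [Na⁺]_out = 209, [Na⁺]_in = 26.6 mmol/L.
E_new = (61.7/1)·log₁₀(209/26.6) = 61.70 · (0.8953) = 55.24 mV

55.2 mV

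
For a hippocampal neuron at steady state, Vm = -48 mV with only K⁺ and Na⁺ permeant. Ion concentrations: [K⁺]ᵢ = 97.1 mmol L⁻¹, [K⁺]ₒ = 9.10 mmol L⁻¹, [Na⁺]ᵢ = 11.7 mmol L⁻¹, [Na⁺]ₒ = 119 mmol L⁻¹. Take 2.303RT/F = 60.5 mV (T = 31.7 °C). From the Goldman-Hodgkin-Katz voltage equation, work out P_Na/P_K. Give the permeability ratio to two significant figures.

0.056

Let α = P_Na/P_K. GHK: Vm = 60.5·log₁₀[(Kₒ + α·Naₒ)/(Kᵢ + α·Naᵢ)].
10^(Vm/60.5) = 10^(-48.0/60.5) = 0.16092
So 0.16092·(Kᵢ + α·Naᵢ) = Kₒ + α·Naₒ → α = (0.16092·97.1 − 9.1) / (119.0 − 0.16092·11.7)
α = (15.63 − 9.1) / (119.0 − 1.883) = 6.525/117.1 = 0.05572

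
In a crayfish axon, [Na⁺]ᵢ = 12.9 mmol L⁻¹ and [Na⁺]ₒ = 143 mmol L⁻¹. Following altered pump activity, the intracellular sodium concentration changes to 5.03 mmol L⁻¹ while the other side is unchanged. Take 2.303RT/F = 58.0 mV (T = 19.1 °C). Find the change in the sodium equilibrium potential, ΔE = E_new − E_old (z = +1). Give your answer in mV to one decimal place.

E_old = (58.0/1)·log₁₀(143/12.9) = 60.60 mV
E_new = (58.0/1)·log₁₀(143/5.03) = 84.32 mV
ΔE = 84.32 − (60.60) = 23.72 mV

23.7 mV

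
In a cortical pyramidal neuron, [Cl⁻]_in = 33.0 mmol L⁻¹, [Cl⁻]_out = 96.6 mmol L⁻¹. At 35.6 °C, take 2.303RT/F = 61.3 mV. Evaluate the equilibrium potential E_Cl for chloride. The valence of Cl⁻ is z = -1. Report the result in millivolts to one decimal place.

E = (61.3/z) · log₁₀([Cl⁻]_out/[Cl⁻]_in) with z = -1.
For an anion, dividing by z = -1 reverses the sign.
= (61.3/-1) · log₁₀(96.6/33.0) = -61.30 · log₁₀(2.927)
= -61.30 · (0.4665) = -28.59 mV

-28.6 mV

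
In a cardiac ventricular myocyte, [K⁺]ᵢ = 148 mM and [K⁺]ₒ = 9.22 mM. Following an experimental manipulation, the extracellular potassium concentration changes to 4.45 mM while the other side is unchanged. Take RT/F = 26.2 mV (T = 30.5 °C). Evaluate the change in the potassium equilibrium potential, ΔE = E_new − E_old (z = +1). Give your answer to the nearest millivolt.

-19 mV

E_old = (26.2/1)·ln(9.22/148) = -72.73 mV
E_new = (26.2/1)·ln(4.45/148) = -91.81 mV
ΔE = -91.81 − (-72.73) = -19.09 mV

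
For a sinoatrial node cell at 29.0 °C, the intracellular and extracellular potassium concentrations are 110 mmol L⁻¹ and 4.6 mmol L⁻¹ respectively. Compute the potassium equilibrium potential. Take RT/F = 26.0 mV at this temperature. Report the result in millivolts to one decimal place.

E = (26.0/z) · ln([K⁺]_out/[K⁺]_in) with z = +1.
= (26.0/1) · ln(4.6/110) = 26.00 · ln(0.04182)
= 26.00 · (-3.1744) = -82.54 mV

-82.5 mV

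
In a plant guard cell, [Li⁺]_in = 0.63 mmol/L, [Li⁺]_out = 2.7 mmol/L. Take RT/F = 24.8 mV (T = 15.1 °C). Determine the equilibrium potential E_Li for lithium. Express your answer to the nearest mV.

E = (24.8/z) · ln([Li⁺]_out/[Li⁺]_in) with z = +1.
= (24.8/1) · ln(2.7/0.63) = 24.80 · ln(4.286)
= 24.80 · (1.4553) = 36.09 mV

36 mV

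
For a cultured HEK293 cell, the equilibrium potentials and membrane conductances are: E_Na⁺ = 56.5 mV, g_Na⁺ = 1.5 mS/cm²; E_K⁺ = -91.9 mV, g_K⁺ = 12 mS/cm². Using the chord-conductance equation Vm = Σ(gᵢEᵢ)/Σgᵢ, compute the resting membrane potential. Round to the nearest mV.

-75 mV

Σ gᵢEᵢ = 1.5·(56.5) + 12·(-91.9) = -1018.05
Σ gᵢ = 1.5 + 12 = 13.5
Vm = -1018.05 / 13.5 = -75.41 mV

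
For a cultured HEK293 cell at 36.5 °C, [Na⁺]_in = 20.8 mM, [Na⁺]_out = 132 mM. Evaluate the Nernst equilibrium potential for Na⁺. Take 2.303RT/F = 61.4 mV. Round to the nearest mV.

E = (61.4/z) · log₁₀([Na⁺]_out/[Na⁺]_in) with z = +1.
= (61.4/1) · log₁₀(132/20.8) = 61.40 · log₁₀(6.346)
= 61.40 · (0.8025) = 49.27 mV

49 mV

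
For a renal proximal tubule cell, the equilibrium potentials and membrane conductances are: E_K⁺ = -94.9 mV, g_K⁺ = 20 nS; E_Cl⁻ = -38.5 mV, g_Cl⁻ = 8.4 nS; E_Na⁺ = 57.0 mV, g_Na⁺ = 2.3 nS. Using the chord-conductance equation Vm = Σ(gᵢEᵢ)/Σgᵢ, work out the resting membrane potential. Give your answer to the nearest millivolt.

Σ gᵢEᵢ = 20·(-94.9) + 8.4·(-38.5) + 2.3·(57.0) = -2090.30
Σ gᵢ = 20 + 8.4 + 2.3 = 30.7
Vm = -2090.30 / 30.7 = -68.09 mV

-68 mV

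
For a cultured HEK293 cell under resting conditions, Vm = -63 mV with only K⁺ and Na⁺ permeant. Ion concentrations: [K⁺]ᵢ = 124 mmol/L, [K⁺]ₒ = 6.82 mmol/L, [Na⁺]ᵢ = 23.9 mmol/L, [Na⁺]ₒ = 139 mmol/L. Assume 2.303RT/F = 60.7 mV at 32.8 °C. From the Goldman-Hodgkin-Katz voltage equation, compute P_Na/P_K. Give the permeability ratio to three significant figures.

0.0332

Let α = P_Na/P_K. GHK: Vm = 60.7·log₁₀[(Kₒ + α·Naₒ)/(Kᵢ + α·Naᵢ)].
10^(Vm/60.7) = 10^(-63.0/60.7) = 0.091645
So 0.091645·(Kᵢ + α·Naᵢ) = Kₒ + α·Naₒ → α = (0.091645·124.0 − 6.82) / (139.0 − 0.091645·23.9)
α = (11.36 − 6.82) / (139.0 − 2.19) = 4.544/136.8 = 0.03321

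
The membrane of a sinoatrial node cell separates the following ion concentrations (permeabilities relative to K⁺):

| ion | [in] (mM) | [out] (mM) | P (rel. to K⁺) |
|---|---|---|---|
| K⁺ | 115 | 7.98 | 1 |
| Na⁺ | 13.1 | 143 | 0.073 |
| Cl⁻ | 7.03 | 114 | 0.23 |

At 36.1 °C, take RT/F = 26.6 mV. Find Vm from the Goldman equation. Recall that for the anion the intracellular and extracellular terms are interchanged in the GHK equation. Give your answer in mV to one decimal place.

Vm = 26.6 · ln[(Σ P·[cation]ₒ + Σ P·[anion]ᵢ) / (Σ P·[cation]ᵢ + Σ P·[anion]ₒ)]
Numerator = 1×7.98 + 0.073×143 + 0.23×7.03 = 20.04
Denominator = 1×115 + 0.073×13.1 + 0.23×114 = 142.2
Vm = 26.6 · ln(0.14092) = 26.6 × (-1.9595) = -52.12 mV

-52.1 mV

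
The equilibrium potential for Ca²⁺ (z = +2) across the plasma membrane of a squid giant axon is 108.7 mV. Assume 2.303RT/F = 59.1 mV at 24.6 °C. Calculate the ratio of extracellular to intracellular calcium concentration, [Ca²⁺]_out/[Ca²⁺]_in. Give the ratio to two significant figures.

log₁₀([out]/[in]) = E·z/(59.1) = 108.7 × 2 / 59.1 = 3.6785
[out]/[in] = 10^(3.6785) = 4770

4800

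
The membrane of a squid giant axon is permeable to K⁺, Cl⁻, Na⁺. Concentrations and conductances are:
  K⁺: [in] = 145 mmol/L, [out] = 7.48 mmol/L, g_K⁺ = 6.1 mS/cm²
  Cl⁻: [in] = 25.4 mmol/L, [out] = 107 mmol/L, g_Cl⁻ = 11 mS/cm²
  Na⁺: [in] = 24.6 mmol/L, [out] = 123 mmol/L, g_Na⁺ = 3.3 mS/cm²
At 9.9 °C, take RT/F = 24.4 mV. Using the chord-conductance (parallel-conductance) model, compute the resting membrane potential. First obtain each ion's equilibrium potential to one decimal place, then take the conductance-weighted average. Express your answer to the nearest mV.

-34 mV

E_K⁺ = (24.4/1)·ln(7.48/145) = -72.3 mV
E_Cl⁻ = (24.4/-1)·ln(107/25.4) = -35.1 mV
E_Na⁺ = (24.4/1)·ln(123/24.6) = 39.3 mV
Vm = (Σ gᵢEᵢ)/(Σ gᵢ) = (6.1·-72.3 + 11·-35.1 + 3.3·39.3) / (6.1 + 11 + 3.3)
= -697.44 / 20.4 = -34.19 mV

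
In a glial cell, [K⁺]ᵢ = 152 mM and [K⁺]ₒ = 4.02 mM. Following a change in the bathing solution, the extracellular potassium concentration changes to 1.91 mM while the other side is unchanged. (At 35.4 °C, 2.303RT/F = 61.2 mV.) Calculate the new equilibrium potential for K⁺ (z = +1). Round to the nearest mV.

After the shift: [K⁺]_out = 1.91, [K⁺]_in = 152 mM.
E_new = (61.2/1)·log₁₀(1.91/152) = 61.20 · (-1.9008) = -116.33 mV

-116 mV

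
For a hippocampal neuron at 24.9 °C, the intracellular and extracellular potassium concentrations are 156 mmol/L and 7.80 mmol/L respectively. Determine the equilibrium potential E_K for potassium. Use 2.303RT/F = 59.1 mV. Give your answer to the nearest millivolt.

E = (59.1/z) · log₁₀([K⁺]_out/[K⁺]_in) with z = +1.
= (59.1/1) · log₁₀(7.80/156) = 59.10 · log₁₀(0.05)
= 59.10 · (-1.3010) = -76.89 mV

-77 mV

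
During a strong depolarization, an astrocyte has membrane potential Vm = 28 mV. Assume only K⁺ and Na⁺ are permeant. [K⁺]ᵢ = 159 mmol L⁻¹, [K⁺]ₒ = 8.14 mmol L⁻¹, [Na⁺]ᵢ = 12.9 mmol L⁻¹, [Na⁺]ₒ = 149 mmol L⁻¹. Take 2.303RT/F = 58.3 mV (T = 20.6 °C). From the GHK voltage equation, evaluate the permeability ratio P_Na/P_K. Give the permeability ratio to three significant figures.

Let α = P_Na/P_K. GHK: Vm = 58.3·log₁₀[(Kₒ + α·Naₒ)/(Kᵢ + α·Naᵢ)].
10^(Vm/58.3) = 10^(28.0/58.3) = 3.0219
So 3.0219·(Kᵢ + α·Naᵢ) = Kₒ + α·Naₒ → α = (3.0219·159.0 − 8.14) / (149.0 − 3.0219·12.9)
α = (480.5 − 8.14) / (149.0 − 38.98) = 472.3/110 = 4.293

4.29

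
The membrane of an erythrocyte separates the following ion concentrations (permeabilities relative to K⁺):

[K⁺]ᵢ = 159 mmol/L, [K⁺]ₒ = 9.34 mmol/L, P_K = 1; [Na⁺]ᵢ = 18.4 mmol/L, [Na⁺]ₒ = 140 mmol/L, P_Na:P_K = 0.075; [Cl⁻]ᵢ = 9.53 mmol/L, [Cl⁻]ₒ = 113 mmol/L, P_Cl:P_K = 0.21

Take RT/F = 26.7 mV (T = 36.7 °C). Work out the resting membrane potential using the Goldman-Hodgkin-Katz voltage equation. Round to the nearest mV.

-57 mV

Vm = 26.7 · ln[(Σ P·[cation]ₒ + Σ P·[anion]ᵢ) / (Σ P·[cation]ᵢ + Σ P·[anion]ₒ)]
Numerator = 1×9.34 + 0.075×140 + 0.21×9.53 = 21.84
Denominator = 1×159 + 0.075×18.4 + 0.21×113 = 184.1
Vm = 26.7 · ln(0.11863) = 26.7 × (-2.1317) = -56.92 mV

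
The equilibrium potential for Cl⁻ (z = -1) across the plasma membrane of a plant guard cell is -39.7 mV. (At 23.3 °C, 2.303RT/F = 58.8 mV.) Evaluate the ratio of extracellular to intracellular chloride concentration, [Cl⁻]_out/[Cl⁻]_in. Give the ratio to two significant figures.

log₁₀([out]/[in]) = E·z/(58.8) = -39.7 × -1 / 58.8 = 0.6752
[out]/[in] = 10^(0.6752) = 4.733

4.7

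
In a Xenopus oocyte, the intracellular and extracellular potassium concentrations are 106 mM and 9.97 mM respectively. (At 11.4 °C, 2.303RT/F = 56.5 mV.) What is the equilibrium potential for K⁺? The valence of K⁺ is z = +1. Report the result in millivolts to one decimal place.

-58.0 mV

E = (56.5/z) · log₁₀([K⁺]_out/[K⁺]_in) with z = +1.
= (56.5/1) · log₁₀(9.97/106) = 56.50 · log₁₀(0.09406)
= 56.50 · (-1.0266) = -58.00 mV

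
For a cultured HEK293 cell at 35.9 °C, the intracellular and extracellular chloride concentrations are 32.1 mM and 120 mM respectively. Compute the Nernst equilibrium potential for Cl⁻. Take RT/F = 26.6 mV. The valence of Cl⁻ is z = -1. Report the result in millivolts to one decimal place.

E = (26.6/z) · ln([Cl⁻]_out/[Cl⁻]_in) with z = -1.
For an anion, dividing by z = -1 reverses the sign.
= (26.6/-1) · ln(120/32.1) = -26.60 · ln(3.738)
= -26.60 · (1.3186) = -35.08 mV

-35.1 mV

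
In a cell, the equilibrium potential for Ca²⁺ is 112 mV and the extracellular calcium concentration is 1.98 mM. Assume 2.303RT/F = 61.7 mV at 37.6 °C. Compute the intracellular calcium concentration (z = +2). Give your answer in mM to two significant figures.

0.00046 mM

Nernst: E = (61.7/2) · log₁₀([out]/[in]), so log₁₀([out]/[in]) = 112.0 × 2 / 61.7 = 3.6305.
[out]/[in] = 10^(3.6305) = 4270.
[in] = 1.98 / 4270 = 0.0004637 mM.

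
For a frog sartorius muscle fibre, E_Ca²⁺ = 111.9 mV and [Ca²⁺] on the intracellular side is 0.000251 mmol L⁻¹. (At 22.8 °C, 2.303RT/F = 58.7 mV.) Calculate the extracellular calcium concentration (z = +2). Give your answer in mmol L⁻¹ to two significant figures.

1.6 mmol L⁻¹

Nernst: E = (58.7/2) · log₁₀([out]/[in]), so log₁₀([out]/[in]) = 111.9 × 2 / 58.7 = 3.8126.
[out]/[in] = 10^(3.8126) = 6495.
[out] = 6495 × 0.000251 = 1.63 mmol L⁻¹.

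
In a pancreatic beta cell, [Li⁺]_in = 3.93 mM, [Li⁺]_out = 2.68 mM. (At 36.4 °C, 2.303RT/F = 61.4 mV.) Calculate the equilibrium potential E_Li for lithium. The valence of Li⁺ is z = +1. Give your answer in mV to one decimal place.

-10.2 mV

E = (61.4/z) · log₁₀([Li⁺]_out/[Li⁺]_in) with z = +1.
= (61.4/1) · log₁₀(2.68/3.93) = 61.40 · log₁₀(0.6819)
= 61.40 · (-0.1663) = -10.21 mV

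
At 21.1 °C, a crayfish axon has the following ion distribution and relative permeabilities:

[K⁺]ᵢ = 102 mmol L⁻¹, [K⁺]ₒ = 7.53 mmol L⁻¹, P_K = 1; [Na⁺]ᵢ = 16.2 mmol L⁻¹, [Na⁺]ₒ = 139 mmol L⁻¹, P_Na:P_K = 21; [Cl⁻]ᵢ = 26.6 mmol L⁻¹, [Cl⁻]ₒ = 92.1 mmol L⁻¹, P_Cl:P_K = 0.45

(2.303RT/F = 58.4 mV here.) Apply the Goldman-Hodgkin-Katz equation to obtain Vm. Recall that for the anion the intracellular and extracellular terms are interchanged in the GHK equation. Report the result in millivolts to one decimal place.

45.8 mV

Vm = 58.4 · log₁₀[(Σ P·[cation]ₒ + Σ P·[anion]ᵢ) / (Σ P·[cation]ᵢ + Σ P·[anion]ₒ)]
Numerator = 1×7.53 + 21×139 + 0.45×26.6 = 2938
Denominator = 1×102 + 21×16.2 + 0.45×92.1 = 483.6
Vm = 58.4 · log₁₀(6.0757) = 58.4 × (0.7836) = 45.76 mV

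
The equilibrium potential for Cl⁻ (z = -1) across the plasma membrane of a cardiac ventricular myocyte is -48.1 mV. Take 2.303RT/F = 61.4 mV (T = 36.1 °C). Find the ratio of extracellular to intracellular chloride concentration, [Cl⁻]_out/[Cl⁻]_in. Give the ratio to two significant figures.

6.1

log₁₀([out]/[in]) = E·z/(61.4) = -48.1 × -1 / 61.4 = 0.7834
[out]/[in] = 10^(0.7834) = 6.073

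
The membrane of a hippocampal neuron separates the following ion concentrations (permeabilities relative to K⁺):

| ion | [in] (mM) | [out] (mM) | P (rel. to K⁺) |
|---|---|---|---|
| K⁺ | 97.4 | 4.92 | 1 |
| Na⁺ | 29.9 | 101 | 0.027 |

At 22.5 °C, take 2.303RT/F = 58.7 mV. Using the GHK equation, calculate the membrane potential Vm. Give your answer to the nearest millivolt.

-65 mV

Vm = 58.7 · log₁₀[(Σ P·[cation]ₒ + Σ P·[anion]ᵢ) / (Σ P·[cation]ᵢ + Σ P·[anion]ₒ)]
Numerator = 1×4.92 + 0.027×101 = 7.647
Denominator = 1×97.4 + 0.027×29.9 = 98.21
Vm = 58.7 · log₁₀(0.077866) = 58.7 × (-1.1087) = -65.08 mV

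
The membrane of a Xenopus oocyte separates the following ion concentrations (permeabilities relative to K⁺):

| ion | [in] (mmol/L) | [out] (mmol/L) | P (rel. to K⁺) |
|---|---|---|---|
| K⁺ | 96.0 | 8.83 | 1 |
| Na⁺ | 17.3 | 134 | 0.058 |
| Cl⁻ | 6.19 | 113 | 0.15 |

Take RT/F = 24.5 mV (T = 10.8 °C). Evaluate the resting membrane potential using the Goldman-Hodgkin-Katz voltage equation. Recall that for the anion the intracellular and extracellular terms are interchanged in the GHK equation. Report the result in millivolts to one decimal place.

Vm = 24.5 · ln[(Σ P·[cation]ₒ + Σ P·[anion]ᵢ) / (Σ P·[cation]ᵢ + Σ P·[anion]ₒ)]
Numerator = 1×8.83 + 0.058×134 + 0.15×6.19 = 17.53
Denominator = 1×96.0 + 0.058×17.3 + 0.15×113 = 114
Vm = 24.5 · ln(0.15384) = 24.5 × (-1.8718) = -45.86 mV

-45.9 mV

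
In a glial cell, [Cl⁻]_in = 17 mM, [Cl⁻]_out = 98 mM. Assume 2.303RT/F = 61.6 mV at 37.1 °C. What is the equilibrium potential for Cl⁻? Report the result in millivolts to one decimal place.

-46.9 mV

E = (61.6/z) · log₁₀([Cl⁻]_out/[Cl⁻]_in) with z = -1.
For an anion, dividing by z = -1 reverses the sign.
= (61.6/-1) · log₁₀(98/17) = -61.60 · log₁₀(5.765)
= -61.60 · (0.7608) = -46.86 mV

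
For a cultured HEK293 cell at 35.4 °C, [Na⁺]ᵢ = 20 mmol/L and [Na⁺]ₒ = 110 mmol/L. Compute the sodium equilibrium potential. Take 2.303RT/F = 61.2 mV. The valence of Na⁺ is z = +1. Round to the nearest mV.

E = (61.2/z) · log₁₀([Na⁺]_out/[Na⁺]_in) with z = +1.
= (61.2/1) · log₁₀(110/20) = 61.20 · log₁₀(5.5)
= 61.20 · (0.7404) = 45.31 mV

45 mV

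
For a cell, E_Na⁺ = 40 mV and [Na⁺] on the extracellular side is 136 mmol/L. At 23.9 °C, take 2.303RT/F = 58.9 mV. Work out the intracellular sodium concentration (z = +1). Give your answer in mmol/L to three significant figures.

Nernst: E = (58.9/1) · log₁₀([out]/[in]), so log₁₀([out]/[in]) = 40.0 × 1 / 58.9 = 0.6791.
[out]/[in] = 10^(0.6791) = 4.777.
[in] = 136 / 4.777 = 28.47 mmol/L.

28.5 mmol/L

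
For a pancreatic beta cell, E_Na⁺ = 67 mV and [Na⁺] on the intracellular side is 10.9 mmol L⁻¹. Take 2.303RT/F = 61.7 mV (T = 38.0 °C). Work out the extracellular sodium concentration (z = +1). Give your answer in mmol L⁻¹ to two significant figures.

Nernst: E = (61.7/1) · log₁₀([out]/[in]), so log₁₀([out]/[in]) = 67.0 × 1 / 61.7 = 1.0859.
[out]/[in] = 10^(1.0859) = 12.19.
[out] = 12.19 × 10.9 = 132.8 mmol L⁻¹.

130 mmol L⁻¹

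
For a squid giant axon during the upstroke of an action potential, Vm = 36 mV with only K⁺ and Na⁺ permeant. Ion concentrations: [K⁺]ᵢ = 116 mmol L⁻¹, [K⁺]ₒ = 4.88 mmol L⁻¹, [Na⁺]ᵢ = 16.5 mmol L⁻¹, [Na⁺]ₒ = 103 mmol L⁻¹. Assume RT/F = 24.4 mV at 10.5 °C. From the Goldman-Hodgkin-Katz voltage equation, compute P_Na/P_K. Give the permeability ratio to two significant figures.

16

Let α = P_Na/P_K. GHK: Vm = 24.4·ln[(Kₒ + α·Naₒ)/(Kᵢ + α·Naᵢ)].
e^(Vm/24.4) = e^(36.0/24.4) = 4.3728
So 4.3728·(Kᵢ + α·Naᵢ) = Kₒ + α·Naₒ → α = (4.3728·116.0 − 4.88) / (103.0 − 4.3728·16.5)
α = (507.2 − 4.88) / (103.0 − 72.15) = 502.4/30.85 = 16.29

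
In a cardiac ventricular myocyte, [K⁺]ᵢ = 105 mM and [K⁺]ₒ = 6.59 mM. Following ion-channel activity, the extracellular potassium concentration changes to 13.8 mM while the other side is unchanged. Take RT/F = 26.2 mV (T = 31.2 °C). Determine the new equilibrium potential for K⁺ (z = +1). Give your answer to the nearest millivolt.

-53 mV

After the shift: [K⁺]_out = 13.8, [K⁺]_in = 105 mM.
E_new = (26.2/1)·ln(13.8/105) = 26.20 · (-2.0293) = -53.17 mV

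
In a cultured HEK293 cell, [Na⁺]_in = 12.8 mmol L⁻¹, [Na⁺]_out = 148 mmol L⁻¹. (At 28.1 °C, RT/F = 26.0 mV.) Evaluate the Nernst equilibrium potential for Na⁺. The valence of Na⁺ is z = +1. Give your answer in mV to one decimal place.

63.6 mV

E = (26.0/z) · ln([Na⁺]_out/[Na⁺]_in) with z = +1.
= (26.0/1) · ln(148/12.8) = 26.00 · ln(11.56)
= 26.00 · (2.4478) = 63.64 mV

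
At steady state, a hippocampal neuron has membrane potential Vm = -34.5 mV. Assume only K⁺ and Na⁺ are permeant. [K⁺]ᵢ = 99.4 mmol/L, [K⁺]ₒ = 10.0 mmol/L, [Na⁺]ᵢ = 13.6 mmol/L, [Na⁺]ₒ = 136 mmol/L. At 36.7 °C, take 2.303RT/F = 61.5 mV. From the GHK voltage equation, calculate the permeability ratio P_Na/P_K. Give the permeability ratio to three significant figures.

0.131

Let α = P_Na/P_K. GHK: Vm = 61.5·log₁₀[(Kₒ + α·Naₒ)/(Kᵢ + α·Naᵢ)].
10^(Vm/61.5) = 10^(-34.5/61.5) = 0.2748
So 0.2748·(Kᵢ + α·Naᵢ) = Kₒ + α·Naₒ → α = (0.2748·99.4 − 10.0) / (136.0 − 0.2748·13.6)
α = (27.32 − 10.0) / (136.0 − 3.737) = 17.32/132.3 = 0.1309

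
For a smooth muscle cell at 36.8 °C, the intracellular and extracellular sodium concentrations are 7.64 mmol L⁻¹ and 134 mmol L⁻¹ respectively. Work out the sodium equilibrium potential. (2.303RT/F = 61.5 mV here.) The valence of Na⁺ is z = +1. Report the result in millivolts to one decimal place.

E = (61.5/z) · log₁₀([Na⁺]_out/[Na⁺]_in) with z = +1.
= (61.5/1) · log₁₀(134/7.64) = 61.50 · log₁₀(17.54)
= 61.50 · (1.2440) = 76.51 mV

76.5 mV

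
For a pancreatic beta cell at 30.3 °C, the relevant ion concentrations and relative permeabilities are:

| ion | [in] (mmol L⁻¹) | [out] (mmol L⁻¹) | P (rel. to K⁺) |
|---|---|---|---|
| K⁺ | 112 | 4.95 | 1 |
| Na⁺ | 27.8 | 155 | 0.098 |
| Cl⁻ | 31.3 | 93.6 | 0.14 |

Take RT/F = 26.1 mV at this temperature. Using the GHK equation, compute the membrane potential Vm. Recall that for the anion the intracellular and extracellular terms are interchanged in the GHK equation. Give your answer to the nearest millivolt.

-43 mV

Vm = 26.1 · ln[(Σ P·[cation]ₒ + Σ P·[anion]ᵢ) / (Σ P·[cation]ᵢ + Σ P·[anion]ₒ)]
Numerator = 1×4.95 + 0.098×155 + 0.14×31.3 = 24.52
Denominator = 1×112 + 0.098×27.8 + 0.14×93.6 = 127.8
Vm = 26.1 · ln(0.19184) = 26.1 × (-1.6511) = -43.09 mV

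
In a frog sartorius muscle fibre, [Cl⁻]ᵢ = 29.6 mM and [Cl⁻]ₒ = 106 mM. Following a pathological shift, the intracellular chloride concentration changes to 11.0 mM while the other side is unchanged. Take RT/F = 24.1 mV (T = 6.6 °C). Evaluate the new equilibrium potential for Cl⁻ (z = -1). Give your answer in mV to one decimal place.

After the shift: [Cl⁻]_out = 106, [Cl⁻]_in = 11.0 mM.
E_new = (24.1/-1)·ln(106/11.0) = -24.10 · (2.2655) = -54.60 mV

-54.6 mV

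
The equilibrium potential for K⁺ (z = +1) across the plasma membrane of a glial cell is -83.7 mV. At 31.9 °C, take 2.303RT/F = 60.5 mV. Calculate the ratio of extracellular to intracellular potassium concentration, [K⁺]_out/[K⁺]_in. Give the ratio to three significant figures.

0.0414

log₁₀([out]/[in]) = E·z/(60.5) = -83.7 × 1 / 60.5 = -1.3835
[out]/[in] = 10^(-1.3835) = 0.04136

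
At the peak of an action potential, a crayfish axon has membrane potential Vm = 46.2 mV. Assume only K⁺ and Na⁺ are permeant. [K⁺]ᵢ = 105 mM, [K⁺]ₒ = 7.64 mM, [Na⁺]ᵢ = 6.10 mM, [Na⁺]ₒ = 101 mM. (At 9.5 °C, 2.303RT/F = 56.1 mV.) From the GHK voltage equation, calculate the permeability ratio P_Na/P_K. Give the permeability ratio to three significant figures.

Let α = P_Na/P_K. GHK: Vm = 56.1·log₁₀[(Kₒ + α·Naₒ)/(Kᵢ + α·Naᵢ)].
10^(Vm/56.1) = 10^(46.2/56.1) = 6.6608
So 6.6608·(Kᵢ + α·Naᵢ) = Kₒ + α·Naₒ → α = (6.6608·105.0 − 7.64) / (101.0 − 6.6608·6.1)
α = (699.4 − 7.64) / (101.0 − 40.63) = 691.7/60.37 = 11.46

11.5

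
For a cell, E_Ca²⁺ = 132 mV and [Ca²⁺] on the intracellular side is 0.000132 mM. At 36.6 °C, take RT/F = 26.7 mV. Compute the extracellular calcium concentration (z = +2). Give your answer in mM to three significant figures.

2.60 mM

Nernst: E = (26.7/2) · ln([out]/[in]), so ln([out]/[in]) = 132.0 × 2 / 26.7 = 9.8876.
[out]/[in] = e^(9.8876) = 1.969e+04.
[out] = 1.969e+04 × 0.000132 = 2.598 mM.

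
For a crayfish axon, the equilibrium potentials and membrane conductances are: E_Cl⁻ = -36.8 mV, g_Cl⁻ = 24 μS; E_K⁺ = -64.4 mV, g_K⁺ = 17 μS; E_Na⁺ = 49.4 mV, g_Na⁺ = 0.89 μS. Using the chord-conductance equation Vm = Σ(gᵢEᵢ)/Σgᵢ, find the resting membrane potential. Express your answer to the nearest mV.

-46 mV

Σ gᵢEᵢ = 24·(-36.8) + 17·(-64.4) + 0.89·(49.4) = -1934.03
Σ gᵢ = 24 + 17 + 0.89 = 41.89
Vm = -1934.03 / 41.89 = -46.17 mV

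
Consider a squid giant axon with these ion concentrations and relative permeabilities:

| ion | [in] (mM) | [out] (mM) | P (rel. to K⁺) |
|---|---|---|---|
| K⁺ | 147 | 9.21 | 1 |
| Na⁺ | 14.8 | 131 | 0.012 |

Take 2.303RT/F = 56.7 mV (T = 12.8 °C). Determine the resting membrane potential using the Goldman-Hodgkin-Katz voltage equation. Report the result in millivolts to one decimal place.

-64.4 mV

Vm = 56.7 · log₁₀[(Σ P·[cation]ₒ + Σ P·[anion]ᵢ) / (Σ P·[cation]ᵢ + Σ P·[anion]ₒ)]
Numerator = 1×9.21 + 0.012×131 = 10.78
Denominator = 1×147 + 0.012×14.8 = 147.2
Vm = 56.7 · log₁₀(0.073258) = 56.7 × (-1.1351) = -64.36 mV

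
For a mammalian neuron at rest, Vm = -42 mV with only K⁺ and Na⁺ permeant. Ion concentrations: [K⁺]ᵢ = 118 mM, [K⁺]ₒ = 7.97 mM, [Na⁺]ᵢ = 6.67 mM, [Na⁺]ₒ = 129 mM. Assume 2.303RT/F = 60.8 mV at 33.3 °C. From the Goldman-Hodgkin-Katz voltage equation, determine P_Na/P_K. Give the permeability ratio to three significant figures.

Let α = P_Na/P_K. GHK: Vm = 60.8·log₁₀[(Kₒ + α·Naₒ)/(Kᵢ + α·Naᵢ)].
10^(Vm/60.8) = 10^(-42.0/60.8) = 0.2038
So 0.2038·(Kᵢ + α·Naᵢ) = Kₒ + α·Naₒ → α = (0.2038·118.0 − 7.97) / (129.0 − 0.2038·6.67)
α = (24.05 − 7.97) / (129.0 − 1.359) = 16.08/127.6 = 0.126

0.126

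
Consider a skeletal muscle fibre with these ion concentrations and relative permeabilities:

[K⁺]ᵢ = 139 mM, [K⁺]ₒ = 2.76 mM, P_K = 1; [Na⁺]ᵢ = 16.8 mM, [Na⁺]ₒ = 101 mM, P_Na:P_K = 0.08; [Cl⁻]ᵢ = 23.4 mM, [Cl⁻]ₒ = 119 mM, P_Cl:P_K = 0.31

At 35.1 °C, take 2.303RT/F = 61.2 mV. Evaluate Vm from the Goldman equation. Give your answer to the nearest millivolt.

-61 mV

Vm = 61.2 · log₁₀[(Σ P·[cation]ₒ + Σ P·[anion]ᵢ) / (Σ P·[cation]ᵢ + Σ P·[anion]ₒ)]
Numerator = 1×2.76 + 0.08×101 + 0.31×23.4 = 18.09
Denominator = 1×139 + 0.08×16.8 + 0.31×119 = 177.2
Vm = 61.2 · log₁₀(0.10209) = 61.2 × (-0.9910) = -60.65 mV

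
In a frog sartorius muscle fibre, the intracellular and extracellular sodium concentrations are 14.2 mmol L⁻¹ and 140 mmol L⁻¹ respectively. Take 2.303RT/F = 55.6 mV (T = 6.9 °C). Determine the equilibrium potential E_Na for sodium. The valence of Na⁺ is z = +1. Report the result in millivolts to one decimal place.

55.3 mV

E = (55.6/z) · log₁₀([Na⁺]_out/[Na⁺]_in) with z = +1.
= (55.6/1) · log₁₀(140/14.2) = 55.60 · log₁₀(9.859)
= 55.60 · (0.9938) = 55.26 mV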